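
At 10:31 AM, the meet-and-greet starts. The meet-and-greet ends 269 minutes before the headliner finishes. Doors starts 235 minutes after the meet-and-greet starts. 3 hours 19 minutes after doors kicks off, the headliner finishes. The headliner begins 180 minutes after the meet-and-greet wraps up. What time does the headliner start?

4:16 PM

Doors starts at 10:31 AM + 235 min = 2:26 PM.
The headliner ends at 2:26 PM + 199 min = 5:45 PM.
The meet-and-greet ends at 5:45 PM − 269 min = 1:16 PM.
The headliner starts at 1:16 PM + 180 min = 4:16 PM.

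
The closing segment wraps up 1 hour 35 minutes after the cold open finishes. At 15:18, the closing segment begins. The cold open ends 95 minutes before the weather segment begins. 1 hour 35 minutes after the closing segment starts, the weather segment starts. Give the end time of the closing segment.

The weather segment starts at 15:18 + 95 min = 16:53.
The cold open ends at 16:53 − 95 min = 15:18.
The closing segment ends at 15:18 + 95 min = 16:53.

16:53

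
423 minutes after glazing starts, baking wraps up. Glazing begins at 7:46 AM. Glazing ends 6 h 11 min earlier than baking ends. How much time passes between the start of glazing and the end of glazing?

Baking ends at 7:46 AM + 423 min = 2:49 PM.
Glazing ends at 2:49 PM − 371 min = 8:38 AM.
From 7:46 AM to 8:38 AM is 52 minutes.

52 minutes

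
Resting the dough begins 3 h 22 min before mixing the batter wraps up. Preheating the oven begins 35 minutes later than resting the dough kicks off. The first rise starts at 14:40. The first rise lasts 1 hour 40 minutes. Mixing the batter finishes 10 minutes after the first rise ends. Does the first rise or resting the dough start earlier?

The first rise ends at 14:40 + 100 min = 16:20.
Mixing the batter ends at 16:20 + 10 min = 16:30.
Resting the dough starts at 16:30 − 202 min = 13:08.
The first rise starts at 14:40 and resting the dough starts at 13:08, so resting the dough is first.

resting the dough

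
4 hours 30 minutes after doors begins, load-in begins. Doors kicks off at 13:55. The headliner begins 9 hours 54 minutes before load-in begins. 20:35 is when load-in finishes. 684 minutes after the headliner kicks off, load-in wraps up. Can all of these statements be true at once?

No

Load-in starts at 13:55 + 270 min = 18:25.
The headliner starts at 18:25 − 594 min = 08:31.
Load-in ends at 08:31 + 684 min = 19:55.
But load-in is also said to end at 20:35 — a 40-minute conflict.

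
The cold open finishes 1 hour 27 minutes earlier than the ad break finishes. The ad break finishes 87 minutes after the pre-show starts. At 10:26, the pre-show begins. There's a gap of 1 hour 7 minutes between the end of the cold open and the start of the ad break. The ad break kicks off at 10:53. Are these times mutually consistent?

The ad break ends at 10:26 + 87 min = 11:53.
The cold open ends at 11:53 − 87 min = 10:26.
The ad break starts at 10:26 + 67 min = 11:33.
But the ad break is also said to start at 10:53 — a 40-minute conflict.

No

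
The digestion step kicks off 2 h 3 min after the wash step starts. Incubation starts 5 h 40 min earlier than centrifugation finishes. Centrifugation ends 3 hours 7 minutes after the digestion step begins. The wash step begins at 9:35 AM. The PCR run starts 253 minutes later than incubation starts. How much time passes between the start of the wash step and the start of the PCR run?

The digestion step starts at 9:35 AM + 123 min = 11:38 AM.
Centrifugation ends at 11:38 AM + 187 min = 2:45 PM.
Incubation starts at 2:45 PM − 340 min = 9:05 AM.
The PCR run starts at 9:05 AM + 253 min = 1:18 PM.
From 9:35 AM to 1:18 PM is 223 minutes.

223 minutes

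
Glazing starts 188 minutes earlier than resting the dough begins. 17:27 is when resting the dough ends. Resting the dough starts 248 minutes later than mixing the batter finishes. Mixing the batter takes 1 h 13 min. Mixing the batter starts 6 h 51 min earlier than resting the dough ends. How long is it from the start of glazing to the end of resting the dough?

278 minutes

Mixing the batter starts at 17:27 − 411 min = 10:36.
Mixing the batter ends at 10:36 + 73 min = 11:49.
Resting the dough starts at 11:49 + 248 min = 15:57.
Glazing starts at 15:57 − 188 min = 12:49.
From 12:49 to 17:27 is 278 minutes.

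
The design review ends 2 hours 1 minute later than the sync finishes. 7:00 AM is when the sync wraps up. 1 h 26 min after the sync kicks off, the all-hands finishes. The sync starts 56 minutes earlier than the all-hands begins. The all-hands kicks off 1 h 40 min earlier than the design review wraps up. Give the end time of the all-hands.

7:51 AM

The design review ends at 7:00 AM + 121 min = 9:01 AM.
The all-hands starts at 9:01 AM − 100 min = 7:21 AM.
The sync starts at 7:21 AM − 56 min = 6:25 AM.
The all-hands ends at 6:25 AM + 86 min = 7:51 AM.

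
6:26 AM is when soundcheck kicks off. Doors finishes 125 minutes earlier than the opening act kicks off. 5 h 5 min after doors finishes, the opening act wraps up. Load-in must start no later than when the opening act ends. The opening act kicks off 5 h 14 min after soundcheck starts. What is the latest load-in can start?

The opening act starts at 6:26 AM + 314 min = 11:40 AM.
Doors ends at 11:40 AM − 125 min = 9:35 AM.
The opening act ends at 9:35 AM + 305 min = 2:40 PM.
Load-in is bounded by the opening act, so the latest it can start is 2:40 PM.

2:40 PM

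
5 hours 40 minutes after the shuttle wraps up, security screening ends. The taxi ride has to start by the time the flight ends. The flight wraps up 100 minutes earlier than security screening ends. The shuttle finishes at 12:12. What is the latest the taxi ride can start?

16:12

Security screening ends at 12:12 + 340 min = 17:52.
The flight ends at 17:52 − 100 min = 16:12.
The taxi ride is bounded by the flight, so the latest it can start is 16:12.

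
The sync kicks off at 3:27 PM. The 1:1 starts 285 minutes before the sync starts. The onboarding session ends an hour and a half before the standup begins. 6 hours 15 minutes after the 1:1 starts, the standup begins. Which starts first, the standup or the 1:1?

the 1:1

The 1:1 starts at 3:27 PM − 285 min = 10:42 AM.
The standup starts at 10:42 AM + 375 min = 4:57 PM.
The standup starts at 4:57 PM and the 1:1 starts at 10:42 AM, so the 1:1 is first.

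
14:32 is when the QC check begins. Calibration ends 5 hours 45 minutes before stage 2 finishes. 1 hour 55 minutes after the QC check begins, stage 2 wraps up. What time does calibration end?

Stage 2 ends at 14:32 + 115 min = 16:27.
Calibration ends at 16:27 − 345 min = 10:42.

10:42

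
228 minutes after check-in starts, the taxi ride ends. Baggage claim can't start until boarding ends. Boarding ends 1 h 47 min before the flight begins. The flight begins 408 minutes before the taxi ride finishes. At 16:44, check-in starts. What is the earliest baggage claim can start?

The taxi ride ends at 16:44 + 228 min = 20:32.
The flight starts at 20:32 − 408 min = 13:44.
Boarding ends at 13:44 − 107 min = 11:57.
Baggage claim is bounded by boarding, so the earliest it can start is 11:57.

11:57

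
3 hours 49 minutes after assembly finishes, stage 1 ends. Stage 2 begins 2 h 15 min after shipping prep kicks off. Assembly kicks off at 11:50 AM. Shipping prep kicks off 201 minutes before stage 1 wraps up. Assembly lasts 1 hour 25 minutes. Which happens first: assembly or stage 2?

Assembly ends at 11:50 AM + 85 min = 1:15 PM.
Stage 1 ends at 1:15 PM + 229 min = 5:04 PM.
Shipping prep starts at 5:04 PM − 201 min = 1:43 PM.
Stage 2 starts at 1:43 PM + 135 min = 3:58 PM.
Assembly starts at 11:50 AM and stage 2 starts at 3:58 PM, so assembly is first.

assembly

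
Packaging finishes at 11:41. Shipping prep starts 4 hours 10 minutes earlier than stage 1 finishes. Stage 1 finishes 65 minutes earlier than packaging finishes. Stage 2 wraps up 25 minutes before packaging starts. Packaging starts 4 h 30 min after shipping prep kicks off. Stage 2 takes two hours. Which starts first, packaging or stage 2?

stage 2

Stage 1 ends at 11:41 − 65 min = 10:36.
Shipping prep starts at 10:36 − 250 min = 06:26.
Packaging starts at 06:26 + 270 min = 10:56.
Stage 2 ends at 10:56 − 25 min = 10:31.
Stage 2 starts at 10:31 − 120 min = 08:31.
Packaging starts at 10:56 and stage 2 starts at 08:31, so stage 2 is first.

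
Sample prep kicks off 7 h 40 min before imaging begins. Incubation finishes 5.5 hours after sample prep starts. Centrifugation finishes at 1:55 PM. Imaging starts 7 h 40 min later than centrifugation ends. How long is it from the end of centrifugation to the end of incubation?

Imaging starts at 1:55 PM + 460 min = 9:35 PM.
Sample prep starts at 9:35 PM − 460 min = 1:55 PM.
Incubation ends at 1:55 PM + 330 min = 7:25 PM.
From 1:55 PM to 7:25 PM is 5 hours 30 minutes.

5 hours 30 minutes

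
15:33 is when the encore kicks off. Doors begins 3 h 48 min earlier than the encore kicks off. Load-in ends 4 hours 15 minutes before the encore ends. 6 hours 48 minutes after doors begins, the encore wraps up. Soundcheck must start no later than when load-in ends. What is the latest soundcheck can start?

14:18

Doors starts at 15:33 − 228 min = 11:45.
The encore ends at 11:45 + 408 min = 18:33.
Load-in ends at 18:33 − 255 min = 14:18.
Soundcheck is bounded by load-in, so the latest it can start is 14:18.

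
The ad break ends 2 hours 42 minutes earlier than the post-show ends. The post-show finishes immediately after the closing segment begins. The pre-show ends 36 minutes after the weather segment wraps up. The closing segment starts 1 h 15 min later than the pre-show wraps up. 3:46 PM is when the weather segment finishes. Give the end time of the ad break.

The pre-show ends at 3:46 PM + 36 min = 4:22 PM.
The closing segment starts at 4:22 PM + 75 min = 5:37 PM.
So the post-show ends at 5:37 PM.
The ad break ends at 5:37 PM − 162 min = 2:55 PM.

2:55 PM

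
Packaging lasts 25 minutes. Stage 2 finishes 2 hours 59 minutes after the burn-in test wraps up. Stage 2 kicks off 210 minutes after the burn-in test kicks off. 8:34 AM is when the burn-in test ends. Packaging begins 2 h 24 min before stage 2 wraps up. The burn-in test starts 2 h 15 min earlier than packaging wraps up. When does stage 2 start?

10:49 AM

Stage 2 ends at 8:34 AM + 179 min = 11:33 AM.
Packaging starts at 11:33 AM − 144 min = 9:09 AM.
Packaging ends at 9:09 AM + 25 min = 9:34 AM.
The burn-in test starts at 9:34 AM − 135 min = 7:19 AM.
Stage 2 starts at 7:19 AM + 210 min = 10:49 AM.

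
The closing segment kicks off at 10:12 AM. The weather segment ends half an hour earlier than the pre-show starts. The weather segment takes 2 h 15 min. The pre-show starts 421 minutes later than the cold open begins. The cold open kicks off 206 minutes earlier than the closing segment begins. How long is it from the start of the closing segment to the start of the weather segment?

50 minutes

The cold open starts at 10:12 AM − 206 min = 6:46 AM.
The pre-show starts at 6:46 AM + 421 min = 1:47 PM.
The weather segment ends at 1:47 PM − 30 min = 1:17 PM.
The weather segment starts at 1:17 PM − 135 min = 11:02 AM.
From 10:12 AM to 11:02 AM is 50 minutes.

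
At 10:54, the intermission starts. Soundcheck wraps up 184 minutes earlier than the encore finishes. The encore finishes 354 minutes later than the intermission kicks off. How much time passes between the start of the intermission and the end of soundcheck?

The encore ends at 10:54 + 354 min = 16:48.
Soundcheck ends at 16:48 − 184 min = 13:44.
From 10:54 to 13:44 is 2 h 50 min.

2 h 50 min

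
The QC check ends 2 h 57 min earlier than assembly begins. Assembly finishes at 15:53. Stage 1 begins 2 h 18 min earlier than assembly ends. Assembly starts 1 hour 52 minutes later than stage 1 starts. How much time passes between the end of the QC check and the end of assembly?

Stage 1 starts at 15:53 − 138 min = 13:35.
Assembly starts at 13:35 + 112 min = 15:27.
The QC check ends at 15:27 − 177 min = 12:30.
From 12:30 to 15:53 is 3 hours 23 minutes.

3 hours 23 minutes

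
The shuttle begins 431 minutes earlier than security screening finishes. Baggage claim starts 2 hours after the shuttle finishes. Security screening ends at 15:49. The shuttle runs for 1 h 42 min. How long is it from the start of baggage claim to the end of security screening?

209 minutes

The shuttle starts at 15:49 − 431 min = 08:38.
The shuttle ends at 08:38 + 102 min = 10:20.
Baggage claim starts at 10:20 + 120 min = 12:20.
From 12:20 to 15:49 is 209 minutes.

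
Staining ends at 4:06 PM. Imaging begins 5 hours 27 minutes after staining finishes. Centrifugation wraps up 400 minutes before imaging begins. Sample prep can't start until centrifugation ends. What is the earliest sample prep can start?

Imaging starts at 4:06 PM + 327 min = 9:33 PM.
Centrifugation ends at 9:33 PM − 400 min = 2:53 PM.
Sample prep is bounded by centrifugation, so the earliest it can start is 2:53 PM.

2:53 PM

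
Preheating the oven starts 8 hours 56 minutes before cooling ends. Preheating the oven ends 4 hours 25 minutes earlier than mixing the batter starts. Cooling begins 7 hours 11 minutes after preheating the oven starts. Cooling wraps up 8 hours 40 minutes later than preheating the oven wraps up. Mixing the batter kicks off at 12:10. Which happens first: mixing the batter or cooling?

Preheating the oven ends at 12:10 − 265 min = 07:45.
Cooling ends at 07:45 + 520 min = 16:25.
Preheating the oven starts at 16:25 − 536 min = 07:29.
Cooling starts at 07:29 + 431 min = 14:40.
Mixing the batter starts at 12:10 and cooling starts at 14:40, so mixing the batter is first.

mixing the batter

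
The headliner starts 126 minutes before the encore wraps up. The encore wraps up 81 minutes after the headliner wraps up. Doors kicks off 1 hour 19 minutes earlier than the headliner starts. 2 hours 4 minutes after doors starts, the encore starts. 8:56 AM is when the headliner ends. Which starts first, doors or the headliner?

doors

The encore ends at 8:56 AM + 81 min = 10:17 AM.
The headliner starts at 10:17 AM − 126 min = 8:11 AM.
Doors starts at 8:11 AM − 79 min = 6:52 AM.
Doors starts at 6:52 AM and the headliner starts at 8:11 AM, so doors is first.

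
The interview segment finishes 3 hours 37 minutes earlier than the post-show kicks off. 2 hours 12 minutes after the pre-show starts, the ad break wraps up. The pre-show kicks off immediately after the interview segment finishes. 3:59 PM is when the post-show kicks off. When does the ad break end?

2:34 PM

The interview segment ends at 3:59 PM − 217 min = 12:22 PM.
So the pre-show starts at 12:22 PM.
The ad break ends at 12:22 PM + 132 min = 2:34 PM.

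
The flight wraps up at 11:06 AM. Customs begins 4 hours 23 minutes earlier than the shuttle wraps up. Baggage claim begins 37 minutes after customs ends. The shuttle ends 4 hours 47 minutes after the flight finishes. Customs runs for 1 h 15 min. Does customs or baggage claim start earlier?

The shuttle ends at 11:06 AM + 287 min = 3:53 PM.
Customs starts at 3:53 PM − 263 min = 11:30 AM.
Customs ends at 11:30 AM + 75 min = 12:45 PM.
Baggage claim starts at 12:45 PM + 37 min = 1:22 PM.
Customs starts at 11:30 AM and baggage claim starts at 1:22 PM, so customs is first.

customs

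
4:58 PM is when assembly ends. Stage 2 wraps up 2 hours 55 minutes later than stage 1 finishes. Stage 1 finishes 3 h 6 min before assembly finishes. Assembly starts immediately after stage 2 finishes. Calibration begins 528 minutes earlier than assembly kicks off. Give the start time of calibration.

Stage 1 ends at 4:58 PM − 186 min = 1:52 PM.
Stage 2 ends at 1:52 PM + 175 min = 4:47 PM.
So assembly starts at 4:47 PM.
Calibration starts at 4:47 PM − 528 min = 7:59 AM.

7:59 AM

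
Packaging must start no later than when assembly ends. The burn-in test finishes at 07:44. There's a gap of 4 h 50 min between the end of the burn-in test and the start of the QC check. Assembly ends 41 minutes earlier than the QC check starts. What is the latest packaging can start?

11:53

The QC check starts at 07:44 + 290 min = 12:34.
Assembly ends at 12:34 − 41 min = 11:53.
Packaging is bounded by assembly, so the latest it can start is 11:53.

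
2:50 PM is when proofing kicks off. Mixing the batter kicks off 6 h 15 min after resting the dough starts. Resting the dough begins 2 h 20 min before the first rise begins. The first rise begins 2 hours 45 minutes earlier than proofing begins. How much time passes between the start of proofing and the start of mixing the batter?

The first rise starts at 2:50 PM − 165 min = 12:05 PM.
Resting the dough starts at 12:05 PM − 140 min = 9:45 AM.
Mixing the batter starts at 9:45 AM + 375 min = 4:00 PM.
From 2:50 PM to 4:00 PM is 70 minutes.

70 minutes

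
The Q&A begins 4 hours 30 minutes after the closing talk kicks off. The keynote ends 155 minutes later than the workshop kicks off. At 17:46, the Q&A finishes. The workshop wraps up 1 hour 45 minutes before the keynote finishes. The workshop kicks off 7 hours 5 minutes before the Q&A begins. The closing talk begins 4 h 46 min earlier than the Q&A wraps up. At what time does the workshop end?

The closing talk starts at 17:46 − 286 min = 13:00.
The Q&A starts at 13:00 + 270 min = 17:30.
The workshop starts at 17:30 − 425 min = 10:25.
The keynote ends at 10:25 + 155 min = 13:00.
The workshop ends at 13:00 − 105 min = 11:15.

11:15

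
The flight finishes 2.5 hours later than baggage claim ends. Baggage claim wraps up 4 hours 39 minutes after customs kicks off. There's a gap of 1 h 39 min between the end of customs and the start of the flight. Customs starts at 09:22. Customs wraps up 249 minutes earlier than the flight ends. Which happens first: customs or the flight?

Baggage claim ends at 09:22 + 279 min = 14:01.
The flight ends at 14:01 + 150 min = 16:31.
Customs ends at 16:31 − 249 min = 12:22.
The flight starts at 12:22 + 99 min = 14:01.
Customs starts at 09:22 and the flight starts at 14:01, so customs is first.

customs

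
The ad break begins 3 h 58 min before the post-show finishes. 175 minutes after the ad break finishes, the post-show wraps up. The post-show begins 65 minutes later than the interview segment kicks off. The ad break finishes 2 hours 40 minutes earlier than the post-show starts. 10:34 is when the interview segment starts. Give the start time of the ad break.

07:56

The post-show starts at 10:34 + 65 min = 11:39.
The ad break ends at 11:39 − 160 min = 08:59.
The post-show ends at 08:59 + 175 min = 11:54.
The ad break starts at 11:54 − 238 min = 07:56.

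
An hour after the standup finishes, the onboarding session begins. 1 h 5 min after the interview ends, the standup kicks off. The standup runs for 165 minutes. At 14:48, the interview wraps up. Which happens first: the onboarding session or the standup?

the standup

The standup starts at 14:48 + 65 min = 15:53.
The standup ends at 15:53 + 165 min = 18:38.
The onboarding session starts at 18:38 + 60 min = 19:38.
The onboarding session starts at 19:38 and the standup starts at 15:53, so the standup is first.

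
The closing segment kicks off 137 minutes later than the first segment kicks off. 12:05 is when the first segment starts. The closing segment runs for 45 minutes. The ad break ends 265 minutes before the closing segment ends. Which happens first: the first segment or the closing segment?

the first segment

The closing segment starts at 12:05 + 137 min = 14:22.
The first segment starts at 12:05 and the closing segment starts at 14:22, so the first segment is first.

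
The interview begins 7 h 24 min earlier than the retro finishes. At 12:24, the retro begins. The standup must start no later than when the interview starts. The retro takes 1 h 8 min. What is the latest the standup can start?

The retro ends at 12:24 + 68 min = 13:32.
The interview starts at 13:32 − 444 min = 06:08.
The standup is bounded by the interview, so the latest it can start is 06:08.

06:08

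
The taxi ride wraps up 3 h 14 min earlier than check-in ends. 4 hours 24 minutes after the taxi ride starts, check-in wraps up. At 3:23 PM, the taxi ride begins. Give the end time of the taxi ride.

4:33 PM

Check-in ends at 3:23 PM + 264 min = 7:47 PM.
The taxi ride ends at 7:47 PM − 194 min = 4:33 PM.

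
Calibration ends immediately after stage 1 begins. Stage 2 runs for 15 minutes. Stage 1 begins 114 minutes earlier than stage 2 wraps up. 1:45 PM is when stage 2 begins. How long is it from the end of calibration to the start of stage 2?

Stage 2 ends at 1:45 PM + 15 min = 2:00 PM.
Stage 1 starts at 2:00 PM − 114 min = 12:06 PM.
So calibration ends at 12:06 PM.
From 12:06 PM to 1:45 PM is 1 h 39 min.

1 h 39 min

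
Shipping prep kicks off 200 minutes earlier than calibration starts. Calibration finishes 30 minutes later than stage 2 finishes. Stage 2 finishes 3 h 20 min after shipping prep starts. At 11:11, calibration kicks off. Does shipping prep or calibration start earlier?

Shipping prep starts at 11:11 − 200 min = 07:51.
Shipping prep starts at 07:51 and calibration starts at 11:11, so shipping prep is first.

shipping prep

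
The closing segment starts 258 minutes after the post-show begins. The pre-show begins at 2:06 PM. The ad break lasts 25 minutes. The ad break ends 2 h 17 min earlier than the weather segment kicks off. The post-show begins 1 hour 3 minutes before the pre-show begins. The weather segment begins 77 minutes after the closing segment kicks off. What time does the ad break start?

3:56 PM

The post-show starts at 2:06 PM − 63 min = 1:03 PM.
The closing segment starts at 1:03 PM + 258 min = 5:21 PM.
The weather segment starts at 5:21 PM + 77 min = 6:38 PM.
The ad break ends at 6:38 PM − 137 min = 4:21 PM.
The ad break starts at 4:21 PM − 25 min = 3:56 PM.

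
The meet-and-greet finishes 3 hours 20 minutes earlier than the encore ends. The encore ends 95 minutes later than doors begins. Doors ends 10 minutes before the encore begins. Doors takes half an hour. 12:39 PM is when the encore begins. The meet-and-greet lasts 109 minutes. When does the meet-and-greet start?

8:25 AM

Doors ends at 12:39 PM − 10 min = 12:29 PM.
Doors starts at 12:29 PM − 30 min = 11:59 AM.
The encore ends at 11:59 AM + 95 min = 1:34 PM.
The meet-and-greet ends at 1:34 PM − 200 min = 10:14 AM.
The meet-and-greet starts at 10:14 AM − 109 min = 8:25 AM.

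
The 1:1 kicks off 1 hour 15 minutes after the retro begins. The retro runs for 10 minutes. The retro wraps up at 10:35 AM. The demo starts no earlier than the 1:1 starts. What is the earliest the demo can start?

11:40 AM

The retro starts at 10:35 AM − 10 min = 10:25 AM.
The 1:1 starts at 10:25 AM + 75 min = 11:40 AM.
The demo is bounded by the 1:1, so the earliest it can start is 11:40 AM.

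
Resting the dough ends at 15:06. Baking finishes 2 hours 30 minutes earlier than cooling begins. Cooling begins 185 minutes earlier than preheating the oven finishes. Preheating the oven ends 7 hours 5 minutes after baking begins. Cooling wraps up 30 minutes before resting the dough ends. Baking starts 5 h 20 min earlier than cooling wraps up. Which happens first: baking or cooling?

Cooling ends at 15:06 − 30 min = 14:36.
Baking starts at 14:36 − 320 min = 09:16.
Preheating the oven ends at 09:16 + 425 min = 16:21.
Cooling starts at 16:21 − 185 min = 13:16.
Baking starts at 09:16 and cooling starts at 13:16, so baking is first.

baking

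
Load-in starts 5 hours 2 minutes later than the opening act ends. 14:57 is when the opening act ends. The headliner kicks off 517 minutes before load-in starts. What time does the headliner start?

11:22

Load-in starts at 14:57 + 302 min = 19:59.
The headliner starts at 19:59 − 517 min = 11:22.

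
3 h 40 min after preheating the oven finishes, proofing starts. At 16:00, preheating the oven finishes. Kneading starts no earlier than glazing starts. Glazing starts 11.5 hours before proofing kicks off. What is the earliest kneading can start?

08:10

Proofing starts at 16:00 + 220 min = 19:40.
Glazing starts at 19:40 − 690 min = 08:10.
Kneading is bounded by glazing, so the earliest it can start is 08:10.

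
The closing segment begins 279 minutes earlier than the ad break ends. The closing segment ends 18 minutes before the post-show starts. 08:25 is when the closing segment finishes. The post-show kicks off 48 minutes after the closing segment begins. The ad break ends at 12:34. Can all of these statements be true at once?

The closing segment starts at 12:34 − 279 min = 07:55.
The post-show starts at 07:55 + 48 min = 08:43.
The closing segment ends at 08:43 − 18 min = 08:25.
That matches the stated 08:25, so the schedule is consistent.

Yes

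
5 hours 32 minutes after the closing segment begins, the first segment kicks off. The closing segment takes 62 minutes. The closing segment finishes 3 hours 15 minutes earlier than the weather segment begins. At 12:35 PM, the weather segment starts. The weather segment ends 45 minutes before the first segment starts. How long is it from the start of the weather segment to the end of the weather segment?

The closing segment ends at 12:35 PM − 195 min = 9:20 AM.
The closing segment starts at 9:20 AM − 62 min = 8:18 AM.
The first segment starts at 8:18 AM + 332 min = 1:50 PM.
The weather segment ends at 1:50 PM − 45 min = 1:05 PM.
From 12:35 PM to 1:05 PM is half an hour.

half an hour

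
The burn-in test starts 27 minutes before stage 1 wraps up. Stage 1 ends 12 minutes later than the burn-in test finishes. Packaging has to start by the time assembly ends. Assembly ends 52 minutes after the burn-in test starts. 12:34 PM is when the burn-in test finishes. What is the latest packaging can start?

Stage 1 ends at 12:34 PM + 12 min = 12:46 PM.
The burn-in test starts at 12:46 PM − 27 min = 12:19 PM.
Assembly ends at 12:19 PM + 52 min = 1:11 PM.
Packaging is bounded by assembly, so the latest it can start is 1:11 PM.

1:11 PM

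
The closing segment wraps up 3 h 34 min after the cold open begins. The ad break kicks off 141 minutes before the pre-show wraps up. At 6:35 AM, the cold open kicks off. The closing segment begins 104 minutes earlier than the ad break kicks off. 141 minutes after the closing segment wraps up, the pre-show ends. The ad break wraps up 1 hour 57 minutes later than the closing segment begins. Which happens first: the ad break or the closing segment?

the closing segment

The closing segment ends at 6:35 AM + 214 min = 10:09 AM.
The pre-show ends at 10:09 AM + 141 min = 12:30 PM.
The ad break starts at 12:30 PM − 141 min = 10:09 AM.
The closing segment starts at 10:09 AM − 104 min = 8:25 AM.
The ad break starts at 10:09 AM and the closing segment starts at 8:25 AM, so the closing segment is first.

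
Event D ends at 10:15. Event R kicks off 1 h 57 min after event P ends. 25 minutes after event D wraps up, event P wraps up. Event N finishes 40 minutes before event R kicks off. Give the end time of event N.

Event P ends at 10:15 + 25 min = 10:40.
Event R starts at 10:40 + 117 min = 12:37.
Event N ends at 12:37 − 40 min = 11:57.

11:57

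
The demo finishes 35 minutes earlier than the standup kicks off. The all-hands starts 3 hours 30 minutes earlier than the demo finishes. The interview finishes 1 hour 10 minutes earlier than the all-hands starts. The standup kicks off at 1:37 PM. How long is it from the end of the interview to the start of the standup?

315 minutes

The demo ends at 1:37 PM − 35 min = 1:02 PM.
The all-hands starts at 1:02 PM − 210 min = 9:32 AM.
The interview ends at 9:32 AM − 70 min = 8:22 AM.
From 8:22 AM to 1:37 PM is 315 minutes.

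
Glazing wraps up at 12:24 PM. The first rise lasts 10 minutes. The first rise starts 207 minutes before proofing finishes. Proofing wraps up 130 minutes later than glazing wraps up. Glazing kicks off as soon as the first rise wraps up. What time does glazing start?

11:17 AM

Proofing ends at 12:24 PM + 130 min = 2:34 PM.
The first rise starts at 2:34 PM − 207 min = 11:07 AM.
The first rise ends at 11:07 AM + 10 min = 11:17 AM.
So glazing starts at 11:17 AM.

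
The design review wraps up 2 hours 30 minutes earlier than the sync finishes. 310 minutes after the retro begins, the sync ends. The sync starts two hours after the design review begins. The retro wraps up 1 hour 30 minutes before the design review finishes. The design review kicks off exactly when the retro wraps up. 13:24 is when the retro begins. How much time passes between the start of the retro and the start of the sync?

The sync ends at 13:24 + 310 min = 18:34.
The design review ends at 18:34 − 150 min = 16:04.
The retro ends at 16:04 − 90 min = 14:34.
So the design review starts at 14:34.
The sync starts at 14:34 + 120 min = 16:34.
From 13:24 to 16:34 is 3 hours 10 minutes.

3 hours 10 minutes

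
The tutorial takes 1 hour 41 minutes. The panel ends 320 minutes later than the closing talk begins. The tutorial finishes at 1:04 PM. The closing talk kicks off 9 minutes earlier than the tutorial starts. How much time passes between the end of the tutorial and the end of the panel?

The tutorial starts at 1:04 PM − 101 min = 11:23 AM.
The closing talk starts at 11:23 AM − 9 min = 11:14 AM.
The panel ends at 11:14 AM + 320 min = 4:34 PM.
From 1:04 PM to 4:34 PM is 3.5 hours.

3.5 hours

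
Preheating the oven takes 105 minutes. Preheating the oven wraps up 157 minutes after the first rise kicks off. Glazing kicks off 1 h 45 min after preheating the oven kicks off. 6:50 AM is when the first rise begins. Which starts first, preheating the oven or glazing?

preheating the oven

Preheating the oven ends at 6:50 AM + 157 min = 9:27 AM.
Preheating the oven starts at 9:27 AM − 105 min = 7:42 AM.
Glazing starts at 7:42 AM + 105 min = 9:27 AM.
Preheating the oven starts at 7:42 AM and glazing starts at 9:27 AM, so preheating the oven is first.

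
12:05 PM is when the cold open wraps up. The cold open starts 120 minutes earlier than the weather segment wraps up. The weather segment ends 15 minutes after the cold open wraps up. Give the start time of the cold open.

10:20 AM

The weather segment ends at 12:05 PM + 15 min = 12:20 PM.
The cold open starts at 12:20 PM − 120 min = 10:20 AM.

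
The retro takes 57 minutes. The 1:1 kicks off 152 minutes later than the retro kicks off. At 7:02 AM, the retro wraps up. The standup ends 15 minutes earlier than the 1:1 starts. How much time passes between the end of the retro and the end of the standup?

80 minutes

The retro starts at 7:02 AM − 57 min = 6:05 AM.
The 1:1 starts at 6:05 AM + 152 min = 8:37 AM.
The standup ends at 8:37 AM − 15 min = 8:22 AM.
From 7:02 AM to 8:22 AM is 80 minutes.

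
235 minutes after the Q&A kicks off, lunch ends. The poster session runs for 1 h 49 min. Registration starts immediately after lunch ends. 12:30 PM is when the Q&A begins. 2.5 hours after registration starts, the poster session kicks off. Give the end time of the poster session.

Lunch ends at 12:30 PM + 235 min = 4:25 PM.
So registration starts at 4:25 PM.
The poster session starts at 4:25 PM + 150 min = 6:55 PM.
The poster session ends at 6:55 PM + 109 min = 8:44 PM.

8:44 PM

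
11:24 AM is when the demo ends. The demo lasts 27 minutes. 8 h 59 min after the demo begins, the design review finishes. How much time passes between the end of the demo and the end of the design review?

The demo starts at 11:24 AM − 27 min = 10:57 AM.
The design review ends at 10:57 AM + 539 min = 7:56 PM.
From 11:24 AM to 7:56 PM is 512 minutes.

512 minutes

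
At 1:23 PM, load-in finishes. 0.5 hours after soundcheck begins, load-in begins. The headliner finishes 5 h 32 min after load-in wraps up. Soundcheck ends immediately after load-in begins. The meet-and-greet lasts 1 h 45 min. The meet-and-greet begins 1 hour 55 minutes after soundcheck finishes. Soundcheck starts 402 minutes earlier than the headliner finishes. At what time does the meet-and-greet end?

4:23 PM

The headliner ends at 1:23 PM + 332 min = 6:55 PM.
Soundcheck starts at 6:55 PM − 402 min = 12:13 PM.
Load-in starts at 12:13 PM + 30 min = 12:43 PM.
So soundcheck ends at 12:43 PM.
The meet-and-greet starts at 12:43 PM + 115 min = 2:38 PM.
The meet-and-greet ends at 2:38 PM + 105 min = 4:23 PM.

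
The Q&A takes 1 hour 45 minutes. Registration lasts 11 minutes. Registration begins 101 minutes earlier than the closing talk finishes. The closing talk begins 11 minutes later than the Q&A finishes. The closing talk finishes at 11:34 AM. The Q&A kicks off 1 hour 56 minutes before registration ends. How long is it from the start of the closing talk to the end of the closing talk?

1 hour 30 minutes

Registration starts at 11:34 AM − 101 min = 9:53 AM.
Registration ends at 9:53 AM + 11 min = 10:04 AM.
The Q&A starts at 10:04 AM − 116 min = 8:08 AM.
The Q&A ends at 8:08 AM + 105 min = 9:53 AM.
The closing talk starts at 9:53 AM + 11 min = 10:04 AM.
From 10:04 AM to 11:34 AM is 1 hour 30 minutes.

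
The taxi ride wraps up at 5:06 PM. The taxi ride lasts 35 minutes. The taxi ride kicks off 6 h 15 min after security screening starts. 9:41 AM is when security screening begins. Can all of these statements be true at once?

The taxi ride starts at 9:41 AM + 375 min = 3:56 PM.
The taxi ride ends at 3:56 PM + 35 min = 4:31 PM.
But the taxi ride is also said to end at 5:06 PM — a 35-minute conflict.

No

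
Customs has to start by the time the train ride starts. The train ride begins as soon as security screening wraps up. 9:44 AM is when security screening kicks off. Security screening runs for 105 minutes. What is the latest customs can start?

Security screening ends at 9:44 AM + 105 min = 11:29 AM.
So the train ride starts at 11:29 AM.
Customs is bounded by the train ride, so the latest it can start is 11:29 AM.

11:29 AM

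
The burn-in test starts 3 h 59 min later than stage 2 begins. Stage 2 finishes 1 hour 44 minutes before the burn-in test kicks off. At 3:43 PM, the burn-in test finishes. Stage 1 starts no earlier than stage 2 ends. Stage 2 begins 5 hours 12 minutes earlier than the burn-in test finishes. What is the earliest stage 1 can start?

Stage 2 starts at 3:43 PM − 312 min = 10:31 AM.
The burn-in test starts at 10:31 AM + 239 min = 2:30 PM.
Stage 2 ends at 2:30 PM − 104 min = 12:46 PM.
Stage 1 is bounded by stage 2, so the earliest it can start is 12:46 PM.

12:46 PM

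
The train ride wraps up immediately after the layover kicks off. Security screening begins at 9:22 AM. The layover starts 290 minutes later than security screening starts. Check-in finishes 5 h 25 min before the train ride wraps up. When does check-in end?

8:47 AM

The layover starts at 9:22 AM + 290 min = 2:12 PM.
So the train ride ends at 2:12 PM.
Check-in ends at 2:12 PM − 325 min = 8:47 AM.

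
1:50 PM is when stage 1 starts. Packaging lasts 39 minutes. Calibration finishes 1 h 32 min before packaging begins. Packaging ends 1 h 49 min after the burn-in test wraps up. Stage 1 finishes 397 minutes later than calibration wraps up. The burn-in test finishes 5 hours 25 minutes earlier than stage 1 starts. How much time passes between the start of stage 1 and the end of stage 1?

50 minutes

The burn-in test ends at 1:50 PM − 325 min = 8:25 AM.
Packaging ends at 8:25 AM + 109 min = 10:14 AM.
Packaging starts at 10:14 AM − 39 min = 9:35 AM.
Calibration ends at 9:35 AM − 92 min = 8:03 AM.
Stage 1 ends at 8:03 AM + 397 min = 2:40 PM.
From 1:50 PM to 2:40 PM is 50 minutes.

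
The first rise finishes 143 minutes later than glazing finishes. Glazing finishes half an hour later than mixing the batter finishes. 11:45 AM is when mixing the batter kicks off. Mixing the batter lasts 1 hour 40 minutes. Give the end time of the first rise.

Mixing the batter ends at 11:45 AM + 100 min = 1:25 PM.
Glazing ends at 1:25 PM + 30 min = 1:55 PM.
The first rise ends at 1:55 PM + 143 min = 4:18 PM.

4:18 PM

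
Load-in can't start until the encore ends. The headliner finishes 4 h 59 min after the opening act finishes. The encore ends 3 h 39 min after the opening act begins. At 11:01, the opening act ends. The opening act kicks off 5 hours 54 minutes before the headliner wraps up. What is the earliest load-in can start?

13:45

The headliner ends at 11:01 + 299 min = 16:00.
The opening act starts at 16:00 − 354 min = 10:06.
The encore ends at 10:06 + 219 min = 13:45.
Load-in is bounded by the encore, so the earliest it can start is 13:45.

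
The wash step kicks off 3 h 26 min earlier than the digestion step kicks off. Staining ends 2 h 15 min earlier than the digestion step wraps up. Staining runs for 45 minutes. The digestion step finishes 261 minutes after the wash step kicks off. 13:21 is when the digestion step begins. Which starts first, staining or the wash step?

The wash step starts at 13:21 − 206 min = 09:55.
The digestion step ends at 09:55 + 261 min = 14:16.
Staining ends at 14:16 − 135 min = 12:01.
Staining starts at 12:01 − 45 min = 11:16.
Staining starts at 11:16 and the wash step starts at 09:55, so the wash step is first.

the wash step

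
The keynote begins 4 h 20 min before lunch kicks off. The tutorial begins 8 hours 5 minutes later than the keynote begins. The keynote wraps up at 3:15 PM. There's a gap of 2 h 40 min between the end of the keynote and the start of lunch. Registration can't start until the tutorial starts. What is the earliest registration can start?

Lunch starts at 3:15 PM + 160 min = 5:55 PM.
The keynote starts at 5:55 PM − 260 min = 1:35 PM.
The tutorial starts at 1:35 PM + 485 min = 9:40 PM.
Registration is bounded by the tutorial, so the earliest it can start is 9:40 PM.

9:40 PM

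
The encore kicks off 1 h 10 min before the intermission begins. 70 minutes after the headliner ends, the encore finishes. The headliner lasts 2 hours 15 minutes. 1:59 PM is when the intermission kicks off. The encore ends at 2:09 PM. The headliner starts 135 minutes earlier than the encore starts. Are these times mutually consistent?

The encore starts at 1:59 PM − 70 min = 12:49 PM.
The headliner starts at 12:49 PM − 135 min = 10:34 AM.
The headliner ends at 10:34 AM + 135 min = 12:49 PM.
The encore ends at 12:49 PM + 70 min = 1:59 PM.
But the encore is also said to end at 2:09 PM — a 10-minute conflict.

No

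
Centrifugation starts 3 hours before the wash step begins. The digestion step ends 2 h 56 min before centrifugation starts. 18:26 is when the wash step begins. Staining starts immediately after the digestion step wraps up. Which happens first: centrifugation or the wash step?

centrifugation

Centrifugation starts at 18:26 − 180 min = 15:26.
Centrifugation starts at 15:26 and the wash step starts at 18:26, so centrifugation is first.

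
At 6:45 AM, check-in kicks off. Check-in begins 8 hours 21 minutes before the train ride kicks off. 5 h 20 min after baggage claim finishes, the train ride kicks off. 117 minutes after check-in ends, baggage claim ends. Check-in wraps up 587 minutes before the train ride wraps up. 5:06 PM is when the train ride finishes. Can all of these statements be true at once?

No

Check-in ends at 5:06 PM − 587 min = 7:19 AM.
Baggage claim ends at 7:19 AM + 117 min = 9:16 AM.
The train ride starts at 9:16 AM + 320 min = 2:36 PM.
Check-in starts at 2:36 PM − 501 min = 6:15 AM.
But check-in is also said to start at 6:45 AM — a 30-minute conflict.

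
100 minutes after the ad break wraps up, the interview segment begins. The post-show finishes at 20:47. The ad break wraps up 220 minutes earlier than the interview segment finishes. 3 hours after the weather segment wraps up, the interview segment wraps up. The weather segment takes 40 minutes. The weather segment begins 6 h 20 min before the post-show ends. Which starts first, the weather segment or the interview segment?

The weather segment starts at 20:47 − 380 min = 14:27.
The weather segment ends at 14:27 + 40 min = 15:07.
The interview segment ends at 15:07 + 180 min = 18:07.
The ad break ends at 18:07 − 220 min = 14:27.
The interview segment starts at 14:27 + 100 min = 16:07.
The weather segment starts at 14:27 and the interview segment starts at 16:07, so the weather segment is first.

the weather segment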